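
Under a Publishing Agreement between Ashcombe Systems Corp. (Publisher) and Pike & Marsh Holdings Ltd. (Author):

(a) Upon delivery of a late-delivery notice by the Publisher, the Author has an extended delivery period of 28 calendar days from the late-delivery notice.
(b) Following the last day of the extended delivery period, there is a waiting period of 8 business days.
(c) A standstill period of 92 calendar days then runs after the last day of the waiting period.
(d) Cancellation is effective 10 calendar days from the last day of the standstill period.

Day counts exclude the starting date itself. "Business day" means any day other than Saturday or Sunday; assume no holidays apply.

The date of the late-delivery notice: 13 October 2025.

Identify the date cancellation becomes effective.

2 March 2026

The last day of the extended delivery period: 28 calendar days after 13 October 2025 is 10 November 2025.
The last day of the waiting period: counting 8 business days from Monday, 10 November 2025 (Nov 11, Nov 12, Nov 13, Nov 14, Nov 17, Nov 18, Nov 19, Nov 20, skipping weekends) reaches Thursday, 20 November 2025.
Adding 92 calendar days to 20 November 2025 gives 20 February 2026, which is the last day of the standstill period.
Adding 10 calendar days to 20 February 2026 gives 2 March 2026, which is the date cancellation becomes effective.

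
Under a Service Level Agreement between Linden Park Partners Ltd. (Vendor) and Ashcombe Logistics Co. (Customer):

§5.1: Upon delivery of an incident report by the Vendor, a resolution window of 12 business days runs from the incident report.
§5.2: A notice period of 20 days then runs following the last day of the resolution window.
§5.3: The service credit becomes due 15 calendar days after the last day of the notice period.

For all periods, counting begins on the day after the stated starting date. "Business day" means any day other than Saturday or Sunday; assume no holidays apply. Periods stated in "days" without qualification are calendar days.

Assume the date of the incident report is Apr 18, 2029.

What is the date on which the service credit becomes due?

Jun 8, 2029

The last day of the resolution window: 12 business days after Wednesday, Apr 18, 2029, skipping weekends — Apr 19, Apr 20, Apr 23, Apr 24, …, May 2, May 3, May 4 — lands on Friday, May 4, 2029.
The last day of the notice period: May 4, 2029 + 20 days = May 24, 2029.
Adding 15 calendar days to May 24, 2029 gives Jun 8, 2029, which is the date on which the service credit becomes due.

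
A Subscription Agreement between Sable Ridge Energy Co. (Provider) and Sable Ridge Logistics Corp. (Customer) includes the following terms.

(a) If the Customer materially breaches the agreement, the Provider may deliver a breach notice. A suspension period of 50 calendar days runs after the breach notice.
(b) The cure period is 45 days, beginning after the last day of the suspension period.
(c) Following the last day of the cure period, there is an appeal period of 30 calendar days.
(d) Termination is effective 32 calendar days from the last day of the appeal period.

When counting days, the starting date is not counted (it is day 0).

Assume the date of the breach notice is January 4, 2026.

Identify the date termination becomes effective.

Adding 50 calendar days to January 4, 2026 gives February 23, 2026, which is the last day of the suspension period.
Adding 45 calendar days to February 23, 2026 gives April 9, 2026, which is the last day of the cure period.
Adding 30 calendar days to April 9, 2026 gives May 9, 2026, which is the last day of the appeal period.
The date termination becomes effective: 32 calendar days after May 9, 2026 is June 10, 2026.

June 10, 2026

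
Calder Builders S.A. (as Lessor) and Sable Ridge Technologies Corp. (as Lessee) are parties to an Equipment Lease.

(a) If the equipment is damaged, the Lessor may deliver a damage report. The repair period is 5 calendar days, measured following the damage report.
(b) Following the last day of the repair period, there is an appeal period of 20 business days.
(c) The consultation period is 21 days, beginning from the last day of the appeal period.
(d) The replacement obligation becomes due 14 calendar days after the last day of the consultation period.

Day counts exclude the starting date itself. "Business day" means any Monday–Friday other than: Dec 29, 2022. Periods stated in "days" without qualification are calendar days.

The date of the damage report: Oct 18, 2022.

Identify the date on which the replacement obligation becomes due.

Adding 5 calendar days to Oct 18, 2022 gives Oct 23, 2022, which is the last day of the repair period.
The last day of the appeal period: counting 20 business days from Sunday, Oct 23, 2022 (Oct 24, Oct 25, Oct 26, Oct 27, …, Nov 16, Nov 17, Nov 18, skipping weekends) reaches Friday, Nov 18, 2022.
The last day of the consultation period: Nov 18, 2022 + 21 days = Dec 9, 2022.
Adding 14 calendar days to Dec 9, 2022 gives Dec 23, 2022, which is the date on which the replacement obligation becomes due.

Dec 23, 2022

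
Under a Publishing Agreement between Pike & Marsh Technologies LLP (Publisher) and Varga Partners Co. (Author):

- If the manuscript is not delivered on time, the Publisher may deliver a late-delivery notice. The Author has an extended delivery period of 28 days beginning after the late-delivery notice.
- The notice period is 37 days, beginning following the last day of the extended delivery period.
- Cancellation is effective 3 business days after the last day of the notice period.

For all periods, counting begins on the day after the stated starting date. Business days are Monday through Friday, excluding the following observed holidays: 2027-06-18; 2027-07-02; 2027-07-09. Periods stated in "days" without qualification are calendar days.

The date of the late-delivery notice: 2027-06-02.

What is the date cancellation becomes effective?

2027-08-11

The last day of the extended delivery period: 2027-06-02 + 28 days = 2027-06-30.
Adding 37 calendar days to 2027-06-30 gives 2027-08-06, which is the last day of the notice period.
The date cancellation becomes effective: counting 3 business days from Friday, 2027-08-06 (Aug 9, Aug 10, Aug 11, skipping weekends) reaches Wednesday, 2027-08-11.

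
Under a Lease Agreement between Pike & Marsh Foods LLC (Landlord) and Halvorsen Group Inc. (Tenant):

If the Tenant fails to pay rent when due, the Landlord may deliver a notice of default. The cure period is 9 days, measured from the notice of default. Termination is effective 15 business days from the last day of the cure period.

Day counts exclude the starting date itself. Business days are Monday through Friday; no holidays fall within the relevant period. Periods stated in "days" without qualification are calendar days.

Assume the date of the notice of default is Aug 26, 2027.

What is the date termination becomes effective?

Sep 24, 2027

The last day of the cure period: Aug 26, 2027 + 9 days = Sep 4, 2027.
From Saturday, Sep 4, 2027, 15 business days (Sep 6, Sep 7, Sep 8, Sep 9, …, Sep 22, Sep 23, Sep 24, skipping weekends) brings us to Friday, Sep 24, 2027, which is the date termination becomes effective.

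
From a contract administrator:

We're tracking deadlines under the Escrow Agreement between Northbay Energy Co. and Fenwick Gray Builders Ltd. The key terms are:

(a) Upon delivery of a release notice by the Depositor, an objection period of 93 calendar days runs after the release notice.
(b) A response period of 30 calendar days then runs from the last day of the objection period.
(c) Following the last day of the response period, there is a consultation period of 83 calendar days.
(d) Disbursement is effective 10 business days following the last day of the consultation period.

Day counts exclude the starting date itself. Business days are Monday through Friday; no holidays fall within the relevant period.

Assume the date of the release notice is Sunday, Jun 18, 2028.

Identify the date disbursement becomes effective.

Adding 93 calendar days to Jun 18, 2028 gives Sep 19, 2028, which is the last day of the objection period.
The last day of the response period: Sep 19, 2028 + 30 days = Oct 19, 2028.
Adding 83 calendar days to Oct 19, 2028 gives Jan 10, 2029, which is the last day of the consultation period.
From Wednesday, Jan 10, 2029, 10 business days (Jan 11, Jan 12, Jan 15, Jan 16, Jan 17, Jan 18, Jan 19, Jan 22, Jan 23, Jan 24, skipping weekends) brings us to Wednesday, Jan 24, 2029, which is the date disbursement becomes effective.

Jan 24, 2029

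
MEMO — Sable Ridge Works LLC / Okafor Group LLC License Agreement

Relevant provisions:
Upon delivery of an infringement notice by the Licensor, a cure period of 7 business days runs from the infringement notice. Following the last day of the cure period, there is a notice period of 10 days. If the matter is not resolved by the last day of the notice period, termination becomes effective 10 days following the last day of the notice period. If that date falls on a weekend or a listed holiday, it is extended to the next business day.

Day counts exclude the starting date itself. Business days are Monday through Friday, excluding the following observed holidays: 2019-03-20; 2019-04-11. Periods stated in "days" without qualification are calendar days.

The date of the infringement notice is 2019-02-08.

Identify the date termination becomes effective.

2019-03-11

The last day of the cure period: 7 business days after Friday, 2019-02-08, skipping weekends — Feb 11, Feb 12, Feb 13, Feb 14, Feb 15, Feb 18, Feb 19 — lands on Tuesday, 2019-02-19.
Adding 10 calendar days to 2019-02-19 gives 2019-03-01, which is the last day of the notice period.
The date termination becomes effective: 2019-03-01 + 10 days = 2019-03-11. 2019-03-11 is a Monday and is not a listed holiday, so no roll-forward applies.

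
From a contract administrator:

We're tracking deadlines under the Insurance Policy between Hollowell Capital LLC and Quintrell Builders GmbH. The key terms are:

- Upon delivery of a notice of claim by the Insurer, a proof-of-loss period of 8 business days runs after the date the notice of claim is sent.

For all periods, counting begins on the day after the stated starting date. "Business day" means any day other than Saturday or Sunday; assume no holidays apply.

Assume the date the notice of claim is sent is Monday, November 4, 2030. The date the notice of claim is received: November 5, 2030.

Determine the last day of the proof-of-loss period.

November 14, 2030

The last day of the proof-of-loss period: counting 8 business days from Monday, November 4, 2030 (Nov 5, Nov 6, Nov 7, Nov 8, Nov 11, Nov 12, Nov 13, Nov 14, skipping weekends) reaches Thursday, November 14, 2030.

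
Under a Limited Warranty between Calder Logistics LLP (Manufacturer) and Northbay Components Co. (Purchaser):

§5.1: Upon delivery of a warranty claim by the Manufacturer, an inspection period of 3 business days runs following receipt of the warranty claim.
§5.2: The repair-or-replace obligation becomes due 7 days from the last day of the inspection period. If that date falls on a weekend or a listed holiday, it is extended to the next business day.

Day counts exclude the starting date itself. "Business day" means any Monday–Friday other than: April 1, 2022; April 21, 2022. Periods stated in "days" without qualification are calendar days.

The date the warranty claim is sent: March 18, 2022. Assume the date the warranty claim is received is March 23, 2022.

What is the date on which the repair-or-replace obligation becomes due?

The last day of the inspection period: counting 3 business days from Wednesday, March 23, 2022 (Mar 24, Mar 25, Mar 28, skipping weekends) reaches Monday, March 28, 2022.
The date on which the repair-or-replace obligation becomes due: 7 calendar days after March 28, 2022 is April 4, 2022. April 4, 2022 is a Monday and is not a listed holiday, so no roll-forward applies.

April 4, 2022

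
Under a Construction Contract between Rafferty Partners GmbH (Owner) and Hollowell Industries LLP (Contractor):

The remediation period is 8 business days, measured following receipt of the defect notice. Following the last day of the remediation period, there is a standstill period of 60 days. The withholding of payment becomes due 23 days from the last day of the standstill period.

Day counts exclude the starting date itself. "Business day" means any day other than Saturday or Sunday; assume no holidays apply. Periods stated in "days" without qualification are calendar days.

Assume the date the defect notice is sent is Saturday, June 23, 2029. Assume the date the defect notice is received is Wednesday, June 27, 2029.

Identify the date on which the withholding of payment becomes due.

September 30, 2029

From Wednesday, June 27, 2029, 8 business days (Jun 28, Jun 29, Jul 2, Jul 3, Jul 4, Jul 5, Jul 6, Jul 9, skipping weekends) brings us to Monday, July 9, 2029, which is the last day of the remediation period.
The last day of the standstill period: July 9, 2029 + 60 days = September 7, 2029.
The date on which the withholding of payment becomes due: September 7, 2029 + 23 days = September 30, 2029.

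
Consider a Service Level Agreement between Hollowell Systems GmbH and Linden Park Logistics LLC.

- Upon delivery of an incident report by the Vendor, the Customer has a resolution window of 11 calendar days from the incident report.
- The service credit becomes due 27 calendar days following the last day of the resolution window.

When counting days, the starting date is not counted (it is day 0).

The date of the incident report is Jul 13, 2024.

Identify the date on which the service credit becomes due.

Aug 20, 2024

Adding 11 calendar days to Jul 13, 2024 gives Jul 24, 2024, which is the last day of the resolution window.
The date on which the service credit becomes due: 27 calendar days after Jul 24, 2024 is Aug 20, 2024.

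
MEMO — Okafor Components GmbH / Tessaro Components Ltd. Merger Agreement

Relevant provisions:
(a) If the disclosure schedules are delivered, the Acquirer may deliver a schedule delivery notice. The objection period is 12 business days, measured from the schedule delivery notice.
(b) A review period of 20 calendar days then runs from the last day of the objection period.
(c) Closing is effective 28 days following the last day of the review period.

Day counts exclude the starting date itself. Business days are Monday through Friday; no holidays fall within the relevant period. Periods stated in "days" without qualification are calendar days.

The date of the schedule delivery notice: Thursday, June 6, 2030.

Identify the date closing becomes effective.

The last day of the objection period: 12 business days after Thursday, June 6, 2030, skipping weekends — Jun 7, Jun 10, Jun 11, Jun 12, …, Jun 20, Jun 21, Jun 24 — lands on Monday, June 24, 2030.
Adding 20 calendar days to June 24, 2030 gives July 14, 2030, which is the last day of the review period.
The date closing becomes effective: July 14, 2030 + 28 days = August 11, 2030.

August 11, 2030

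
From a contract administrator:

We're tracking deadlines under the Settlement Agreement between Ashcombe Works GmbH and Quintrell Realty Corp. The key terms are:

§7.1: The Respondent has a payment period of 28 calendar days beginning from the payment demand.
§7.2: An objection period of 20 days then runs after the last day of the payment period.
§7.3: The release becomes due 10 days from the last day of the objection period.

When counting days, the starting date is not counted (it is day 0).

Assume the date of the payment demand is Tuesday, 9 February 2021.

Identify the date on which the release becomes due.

Adding 28 calendar days to 9 February 2021 gives 9 March 2021, which is the last day of the payment period.
The last day of the objection period: 20 calendar days after 9 March 2021 is 29 March 2021.
The date on which the release becomes due: 10 calendar days after 29 March 2021 is 8 April 2021.

8 April 2021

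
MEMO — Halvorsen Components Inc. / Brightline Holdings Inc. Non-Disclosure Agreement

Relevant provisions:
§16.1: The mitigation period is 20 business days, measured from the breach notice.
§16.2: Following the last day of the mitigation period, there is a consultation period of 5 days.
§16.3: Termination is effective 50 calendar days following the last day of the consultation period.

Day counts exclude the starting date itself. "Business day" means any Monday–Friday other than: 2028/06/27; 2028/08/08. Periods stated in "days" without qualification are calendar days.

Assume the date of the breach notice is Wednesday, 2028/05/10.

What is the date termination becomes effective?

The last day of the mitigation period: counting 20 business days from Wednesday, 2028/05/10 (May 11, May 12, May 15, May 16, …, Jun 5, Jun 6, Jun 7, skipping weekends) reaches Wednesday, 2028/06/07.
The last day of the consultation period: 5 calendar days after 2028/06/07 is 2028/06/12.
The date termination becomes effective: 50 calendar days after 2028/06/12 is 2028/08/01.

2028/08/01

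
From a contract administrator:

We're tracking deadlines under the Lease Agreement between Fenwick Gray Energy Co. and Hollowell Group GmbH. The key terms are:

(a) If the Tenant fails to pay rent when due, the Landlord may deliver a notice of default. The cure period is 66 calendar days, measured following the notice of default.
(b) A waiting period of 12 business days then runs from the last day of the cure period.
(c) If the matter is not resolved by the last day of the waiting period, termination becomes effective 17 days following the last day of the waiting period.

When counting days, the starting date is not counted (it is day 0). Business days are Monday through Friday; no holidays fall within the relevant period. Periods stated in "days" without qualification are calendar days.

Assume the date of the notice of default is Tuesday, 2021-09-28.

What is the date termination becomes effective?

2022-01-07

The last day of the cure period: 66 calendar days after 2021-09-28 is 2021-12-03.
The last day of the waiting period: counting 12 business days from Friday, 2021-12-03 (Dec 6, Dec 7, Dec 8, Dec 9, …, Dec 17, Dec 20, Dec 21, skipping weekends) reaches Tuesday, 2021-12-21.
Adding 17 calendar days to 2021-12-21 gives 2022-01-07, which is the date termination becomes effective.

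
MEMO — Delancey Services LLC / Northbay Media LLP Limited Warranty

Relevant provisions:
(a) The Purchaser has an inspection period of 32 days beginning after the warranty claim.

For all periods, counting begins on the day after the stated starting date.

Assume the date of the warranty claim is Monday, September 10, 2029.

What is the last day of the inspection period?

October 12, 2029

Adding 32 calendar days to September 10, 2029 gives October 12, 2029, which is the last day of the inspection period.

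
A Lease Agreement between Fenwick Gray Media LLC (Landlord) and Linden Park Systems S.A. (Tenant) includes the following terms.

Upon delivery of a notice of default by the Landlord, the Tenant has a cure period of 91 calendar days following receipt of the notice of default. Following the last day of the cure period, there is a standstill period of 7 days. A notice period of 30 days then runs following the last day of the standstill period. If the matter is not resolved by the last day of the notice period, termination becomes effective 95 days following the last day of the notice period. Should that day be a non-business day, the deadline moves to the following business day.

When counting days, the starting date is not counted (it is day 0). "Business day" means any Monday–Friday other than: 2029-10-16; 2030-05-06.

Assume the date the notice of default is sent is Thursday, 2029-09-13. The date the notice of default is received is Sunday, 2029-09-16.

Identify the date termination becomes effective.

The last day of the cure period: 2029-09-16 + 91 days = 2029-12-16.
Adding 7 calendar days to 2029-12-16 gives 2029-12-23, which is the last day of the standstill period.
The last day of the notice period: 30 calendar days after 2029-12-23 is 2030-01-22.
The date termination becomes effective: 2030-01-22 + 95 days = 2030-04-27. That falls on a Saturday, so it rolls to the next business day, Monday, 2030-04-29.

2030-04-29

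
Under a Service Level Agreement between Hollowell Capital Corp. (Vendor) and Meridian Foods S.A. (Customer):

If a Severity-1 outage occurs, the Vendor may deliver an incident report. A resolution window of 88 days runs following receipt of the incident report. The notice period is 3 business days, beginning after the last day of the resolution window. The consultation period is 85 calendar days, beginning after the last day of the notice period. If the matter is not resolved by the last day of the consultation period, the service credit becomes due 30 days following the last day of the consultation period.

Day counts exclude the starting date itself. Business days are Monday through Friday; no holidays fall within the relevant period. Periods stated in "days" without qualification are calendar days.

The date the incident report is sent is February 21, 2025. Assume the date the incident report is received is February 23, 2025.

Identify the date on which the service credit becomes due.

September 19, 2025

The last day of the resolution window: February 23, 2025 + 88 days = May 22, 2025.
The last day of the notice period: 3 business days after Thursday, May 22, 2025, skipping weekends — May 23, May 26, May 27 — lands on Tuesday, May 27, 2025.
The last day of the consultation period: 85 calendar days after May 27, 2025 is August 20, 2025.
The date on which the service credit becomes due: August 20, 2025 + 30 days = September 19, 2025.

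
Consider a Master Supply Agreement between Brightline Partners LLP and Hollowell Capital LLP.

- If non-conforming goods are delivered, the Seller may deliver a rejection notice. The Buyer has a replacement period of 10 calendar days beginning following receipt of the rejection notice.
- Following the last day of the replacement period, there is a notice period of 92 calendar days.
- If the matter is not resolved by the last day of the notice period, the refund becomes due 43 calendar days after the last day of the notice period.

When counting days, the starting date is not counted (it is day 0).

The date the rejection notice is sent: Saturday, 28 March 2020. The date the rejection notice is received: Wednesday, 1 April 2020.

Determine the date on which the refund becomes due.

The last day of the replacement period: 1 April 2020 + 10 days = 11 April 2020.
The last day of the notice period: 11 April 2020 + 92 days = 12 July 2020.
The date on which the refund becomes due: 12 July 2020 + 43 days = 24 August 2020.

24 August 2020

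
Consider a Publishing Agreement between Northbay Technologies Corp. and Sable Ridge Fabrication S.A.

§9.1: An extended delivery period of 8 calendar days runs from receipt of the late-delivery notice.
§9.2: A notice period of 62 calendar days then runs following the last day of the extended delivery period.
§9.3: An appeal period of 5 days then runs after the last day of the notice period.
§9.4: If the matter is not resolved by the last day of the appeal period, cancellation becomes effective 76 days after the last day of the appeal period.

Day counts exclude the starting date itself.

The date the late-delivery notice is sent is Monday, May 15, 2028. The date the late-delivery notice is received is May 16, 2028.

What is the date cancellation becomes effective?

Oct 14, 2028

Adding 8 calendar days to May 16, 2028 gives May 24, 2028, which is the last day of the extended delivery period.
Adding 62 calendar days to May 24, 2028 gives Jul 25, 2028, which is the last day of the notice period.
The last day of the appeal period: Jul 25, 2028 + 5 days = Jul 30, 2028.
The date cancellation becomes effective: 76 calendar days after Jul 30, 2028 is Oct 14, 2028.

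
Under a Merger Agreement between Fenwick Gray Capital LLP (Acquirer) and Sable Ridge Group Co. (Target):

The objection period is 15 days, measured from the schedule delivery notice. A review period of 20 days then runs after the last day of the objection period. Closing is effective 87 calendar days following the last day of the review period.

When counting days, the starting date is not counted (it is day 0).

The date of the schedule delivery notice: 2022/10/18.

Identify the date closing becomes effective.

The last day of the objection period: 15 calendar days after 2022/10/18 is 2022/11/02.
The last day of the review period: 20 calendar days after 2022/11/02 is 2022/11/22.
Adding 87 calendar days to 2022/11/22 gives 2023/02/17, which is the date closing becomes effective.

2023/02/17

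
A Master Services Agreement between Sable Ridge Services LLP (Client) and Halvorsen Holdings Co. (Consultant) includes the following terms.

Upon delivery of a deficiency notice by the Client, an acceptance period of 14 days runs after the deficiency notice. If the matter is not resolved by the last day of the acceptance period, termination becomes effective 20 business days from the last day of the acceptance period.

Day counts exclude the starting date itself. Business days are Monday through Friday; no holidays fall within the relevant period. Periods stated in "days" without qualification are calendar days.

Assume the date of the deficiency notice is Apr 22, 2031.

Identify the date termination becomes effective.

Jun 3, 2031

Adding 14 calendar days to Apr 22, 2031 gives May 6, 2031, which is the last day of the acceptance period.
The date termination becomes effective: counting 20 business days from Tuesday, May 6, 2031 (May 7, May 8, May 9, May 12, …, May 30, Jun 2, Jun 3, skipping weekends) reaches Tuesday, Jun 3, 2031.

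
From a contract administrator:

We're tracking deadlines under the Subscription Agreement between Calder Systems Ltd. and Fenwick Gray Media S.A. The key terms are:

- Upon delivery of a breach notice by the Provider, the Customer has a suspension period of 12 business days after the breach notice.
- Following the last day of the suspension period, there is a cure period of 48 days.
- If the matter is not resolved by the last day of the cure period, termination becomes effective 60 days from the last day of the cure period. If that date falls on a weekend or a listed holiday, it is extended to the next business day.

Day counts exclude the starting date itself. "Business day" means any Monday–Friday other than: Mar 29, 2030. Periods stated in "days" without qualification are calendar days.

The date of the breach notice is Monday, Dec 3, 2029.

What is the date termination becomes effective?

Apr 8, 2030

The last day of the suspension period: counting 12 business days from Monday, Dec 3, 2029 (Dec 4, Dec 5, Dec 6, Dec 7, …, Dec 17, Dec 18, Dec 19, skipping weekends) reaches Wednesday, Dec 19, 2029.
The last day of the cure period: 48 calendar days after Dec 19, 2029 is Feb 5, 2030.
The date termination becomes effective: 60 calendar days after Feb 5, 2030 is Apr 6, 2030. That falls on a Saturday, so it rolls to the next business day, Monday, Apr 8, 2030.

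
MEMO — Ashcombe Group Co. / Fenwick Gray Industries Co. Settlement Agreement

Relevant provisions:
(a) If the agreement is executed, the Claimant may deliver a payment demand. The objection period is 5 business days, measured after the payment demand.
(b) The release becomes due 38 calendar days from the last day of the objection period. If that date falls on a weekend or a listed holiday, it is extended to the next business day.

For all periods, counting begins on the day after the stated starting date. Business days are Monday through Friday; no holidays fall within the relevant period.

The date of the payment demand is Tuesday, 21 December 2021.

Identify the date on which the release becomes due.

From Tuesday, 21 December 2021, 5 business days (Dec 22, Dec 23, Dec 24, Dec 27, Dec 28, skipping weekends) brings us to Tuesday, 28 December 2021, which is the last day of the objection period.
The date on which the release becomes due: 28 December 2021 + 38 days = 4 February 2022. 4 February 2022 is a Friday, so no roll-forward applies.

4 February 2022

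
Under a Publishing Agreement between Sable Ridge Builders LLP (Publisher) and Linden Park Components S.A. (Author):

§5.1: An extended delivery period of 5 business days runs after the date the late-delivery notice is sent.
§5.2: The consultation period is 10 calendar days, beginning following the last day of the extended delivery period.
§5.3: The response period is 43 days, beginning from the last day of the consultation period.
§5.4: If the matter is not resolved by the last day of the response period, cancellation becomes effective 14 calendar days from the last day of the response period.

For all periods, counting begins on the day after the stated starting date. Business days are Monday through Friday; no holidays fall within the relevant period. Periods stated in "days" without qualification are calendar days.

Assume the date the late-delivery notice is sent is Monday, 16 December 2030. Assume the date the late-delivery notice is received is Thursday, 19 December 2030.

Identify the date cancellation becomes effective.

28 February 2031

The last day of the extended delivery period: counting 5 business days from Monday, 16 December 2030 (Dec 17, Dec 18, Dec 19, Dec 20, Dec 23, skipping weekends) reaches Monday, 23 December 2030.
The last day of the consultation period: 23 December 2030 + 10 days = 2 January 2031.
The last day of the response period: 2 January 2031 + 43 days = 14 February 2031.
Adding 14 calendar days to 14 February 2031 gives 28 February 2031, which is the date cancellation becomes effective.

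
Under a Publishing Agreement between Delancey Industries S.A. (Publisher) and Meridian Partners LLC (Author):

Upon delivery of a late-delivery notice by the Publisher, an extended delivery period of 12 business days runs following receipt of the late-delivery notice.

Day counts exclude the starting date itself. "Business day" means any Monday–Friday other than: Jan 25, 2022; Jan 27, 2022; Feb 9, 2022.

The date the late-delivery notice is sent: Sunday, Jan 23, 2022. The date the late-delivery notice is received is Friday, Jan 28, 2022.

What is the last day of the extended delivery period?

Feb 16, 2022

From Friday, Jan 28, 2022, 12 business days (Jan 31, Feb 1, Feb 2, Feb 3, …, Feb 14, Feb 15, Feb 16, skipping weekends and the listed holiday on Feb 9) brings us to Wednesday, Feb 16, 2022, which is the last day of the extended delivery period.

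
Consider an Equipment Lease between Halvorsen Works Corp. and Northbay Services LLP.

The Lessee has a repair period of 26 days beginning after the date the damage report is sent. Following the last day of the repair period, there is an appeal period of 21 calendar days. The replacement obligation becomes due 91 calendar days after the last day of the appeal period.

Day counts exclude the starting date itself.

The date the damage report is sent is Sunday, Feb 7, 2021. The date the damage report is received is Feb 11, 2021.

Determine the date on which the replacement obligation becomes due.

Jun 25, 2021

The last day of the repair period: 26 calendar days after Feb 7, 2021 is Mar 5, 2021.
Adding 21 calendar days to Mar 5, 2021 gives Mar 26, 2021, which is the last day of the appeal period.
The date on which the replacement obligation becomes due: 91 calendar days after Mar 26, 2021 is Jun 25, 2021.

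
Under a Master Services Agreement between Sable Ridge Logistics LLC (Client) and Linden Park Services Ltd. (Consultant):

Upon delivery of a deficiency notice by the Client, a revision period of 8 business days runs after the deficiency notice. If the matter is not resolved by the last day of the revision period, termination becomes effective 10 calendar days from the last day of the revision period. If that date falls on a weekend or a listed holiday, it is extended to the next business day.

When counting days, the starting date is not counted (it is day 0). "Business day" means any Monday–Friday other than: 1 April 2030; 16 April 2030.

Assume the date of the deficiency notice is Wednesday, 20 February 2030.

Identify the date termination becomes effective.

14 March 2030

The last day of the revision period: counting 8 business days from Wednesday, 20 February 2030 (Feb 21, Feb 22, Feb 25, Feb 26, Feb 27, Feb 28, Mar 1, Mar 4, skipping weekends) reaches Monday, 4 March 2030.
The date termination becomes effective: 4 March 2030 + 10 days = 14 March 2030. 14 March 2030 is a Thursday and is not a listed holiday, so no roll-forward applies.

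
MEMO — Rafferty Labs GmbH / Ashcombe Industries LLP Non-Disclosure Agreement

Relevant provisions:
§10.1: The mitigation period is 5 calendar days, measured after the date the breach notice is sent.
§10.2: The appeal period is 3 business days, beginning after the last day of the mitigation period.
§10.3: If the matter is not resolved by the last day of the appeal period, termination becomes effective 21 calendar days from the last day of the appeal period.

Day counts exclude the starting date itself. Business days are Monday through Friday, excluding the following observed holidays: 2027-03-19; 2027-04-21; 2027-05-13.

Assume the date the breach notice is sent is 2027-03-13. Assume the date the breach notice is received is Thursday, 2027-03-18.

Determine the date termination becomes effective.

The last day of the mitigation period: 2027-03-13 + 5 days = 2027-03-18.
The last day of the appeal period: counting 3 business days from Thursday, 2027-03-18 (Mar 22, Mar 23, Mar 24, skipping weekends and the listed holiday on Mar 19) reaches Wednesday, 2027-03-24.
Adding 21 calendar days to 2027-03-24 gives 2027-04-14, which is the date termination becomes effective.

2027-04-14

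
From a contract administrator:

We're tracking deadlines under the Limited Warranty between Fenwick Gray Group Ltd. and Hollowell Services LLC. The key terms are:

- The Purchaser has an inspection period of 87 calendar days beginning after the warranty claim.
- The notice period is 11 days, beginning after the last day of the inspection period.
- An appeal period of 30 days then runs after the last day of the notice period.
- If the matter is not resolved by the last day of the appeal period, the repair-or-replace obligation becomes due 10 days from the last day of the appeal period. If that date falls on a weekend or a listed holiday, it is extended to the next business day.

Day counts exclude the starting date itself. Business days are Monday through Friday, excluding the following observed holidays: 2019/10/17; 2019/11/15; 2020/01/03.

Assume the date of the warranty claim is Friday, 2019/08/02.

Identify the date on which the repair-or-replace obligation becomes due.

Adding 87 calendar days to 2019/08/02 gives 2019/10/28, which is the last day of the inspection period.
The last day of the notice period: 11 calendar days after 2019/10/28 is 2019/11/08.
Adding 30 calendar days to 2019/11/08 gives 2019/12/08, which is the last day of the appeal period.
Adding 10 calendar days to 2019/12/08 gives 2019/12/18, which is the date on which the repair-or-replace obligation becomes due. 2019/12/18 is a Wednesday and is not a listed holiday, so no roll-forward applies.

2019/12/18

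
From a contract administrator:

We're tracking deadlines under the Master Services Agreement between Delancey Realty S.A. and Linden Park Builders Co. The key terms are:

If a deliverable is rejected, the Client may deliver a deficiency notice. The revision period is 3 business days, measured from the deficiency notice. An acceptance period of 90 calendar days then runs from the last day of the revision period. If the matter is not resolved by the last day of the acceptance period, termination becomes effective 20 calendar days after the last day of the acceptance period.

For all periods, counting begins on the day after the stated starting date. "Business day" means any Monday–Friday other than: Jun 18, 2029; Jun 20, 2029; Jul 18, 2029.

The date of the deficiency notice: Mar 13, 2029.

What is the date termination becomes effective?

From Tuesday, Mar 13, 2029, 3 business days (Mar 14, Mar 15, Mar 16, skipping weekends) brings us to Friday, Mar 16, 2029, which is the last day of the revision period.
The last day of the acceptance period: 90 calendar days after Mar 16, 2029 is Jun 14, 2029.
The date termination becomes effective: 20 calendar days after Jun 14, 2029 is Jul 4, 2029.

Jul 4, 2029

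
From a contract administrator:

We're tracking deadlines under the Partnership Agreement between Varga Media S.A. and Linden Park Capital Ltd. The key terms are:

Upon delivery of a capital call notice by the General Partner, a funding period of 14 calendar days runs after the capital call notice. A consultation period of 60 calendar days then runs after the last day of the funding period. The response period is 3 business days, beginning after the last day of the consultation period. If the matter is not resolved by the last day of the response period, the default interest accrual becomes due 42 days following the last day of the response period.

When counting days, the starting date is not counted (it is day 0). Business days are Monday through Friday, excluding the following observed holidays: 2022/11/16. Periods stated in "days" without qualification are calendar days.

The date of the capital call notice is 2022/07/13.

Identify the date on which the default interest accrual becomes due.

Adding 14 calendar days to 2022/07/13 gives 2022/07/27, which is the last day of the funding period.
The last day of the consultation period: 60 calendar days after 2022/07/27 is 2022/09/25.
The last day of the response period: counting 3 business days from Sunday, 2022/09/25 (Sep 26, Sep 27, Sep 28, skipping weekends) reaches Wednesday, 2022/09/28.
The date on which the default interest accrual becomes due: 2022/09/28 + 42 days = 2022/11/09.

2022/11/09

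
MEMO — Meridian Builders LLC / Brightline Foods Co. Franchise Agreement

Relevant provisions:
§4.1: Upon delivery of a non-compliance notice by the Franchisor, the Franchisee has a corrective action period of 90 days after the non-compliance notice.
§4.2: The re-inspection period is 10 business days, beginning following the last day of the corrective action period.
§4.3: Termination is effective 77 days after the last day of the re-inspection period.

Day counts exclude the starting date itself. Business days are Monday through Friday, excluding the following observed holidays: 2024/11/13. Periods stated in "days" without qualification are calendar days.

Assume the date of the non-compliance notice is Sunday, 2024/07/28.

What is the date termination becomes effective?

The last day of the corrective action period: 2024/07/28 + 90 days = 2024/10/26.
From Saturday, 2024/10/26, 10 business days (Oct 28, Oct 29, Oct 30, Oct 31, Nov 1, Nov 4, Nov 5, Nov 6, Nov 7, Nov 8, skipping weekends) brings us to Friday, 2024/11/08, which is the last day of the re-inspection period.
Adding 77 calendar days to 2024/11/08 gives 2025/01/24, which is the date termination becomes effective.

2025/01/24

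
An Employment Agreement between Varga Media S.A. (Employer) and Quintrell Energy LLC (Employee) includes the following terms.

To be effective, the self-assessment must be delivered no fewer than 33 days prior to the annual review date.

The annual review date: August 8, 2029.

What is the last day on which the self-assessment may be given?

July 6, 2029

August 8, 2029 minus 33 days is July 6, 2029.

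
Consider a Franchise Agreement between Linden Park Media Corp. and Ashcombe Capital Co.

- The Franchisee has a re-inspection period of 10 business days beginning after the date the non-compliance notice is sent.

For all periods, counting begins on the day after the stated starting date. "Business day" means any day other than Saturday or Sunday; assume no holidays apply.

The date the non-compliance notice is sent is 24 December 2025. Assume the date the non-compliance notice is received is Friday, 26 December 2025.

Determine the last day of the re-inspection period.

7 January 2026

From Wednesday, 24 December 2025, 10 business days (Dec 25, Dec 26, Dec 29, Dec 30, Dec 31, Jan 1, Jan 2, Jan 5, Jan 6, Jan 7, skipping weekends) brings us to Wednesday, 7 January 2026, which is the last day of the re-inspection period.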